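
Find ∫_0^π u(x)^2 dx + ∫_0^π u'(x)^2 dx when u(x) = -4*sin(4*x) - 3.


||u||_{H^1(0,π)}^2 = 145*π

u'(x) = -16*cos(4*x).
Expand u² and (u')² and integrate term by term on (0, π), using: for integers n ≥ 1, ∫_0^π sin²(nx) dx = ∫_0^π cos²(nx) dx = π/2; for n ≠ n', ∫_0^π sin(nx)sin(n'x) dx = ∫_0^π cos(nx)cos(n'x) dx = 0; and by product-to-sum, ∫_0^π sin(nx)cos(n'x) dx = ½∫_0^π [sin((n+n')x) + sin((n−n')x)] dx, which is 0 when n+n' is even and 2n/(n²−n'²) when n+n' is odd (it need not vanish on (0, π)). For the constant mode: ∫_0^π 1 dx = π, ∫_0^π cos(nx) dx = 0, ∫_0^π sin(nx) dx = (1−(−1)^n)/n.
  u² squared terms: (-3)²·∫1 dx = 9·π = 9*π;  (-4)²·∫sin(4x)² dx = 16·π/2 = 8*π.
  u² cross terms: 2·(-3)·(-4)·∫1·sin(4x) dx = 24·(0) = 0.
  So ∫_0^π u² dx = 9*π + 8*π + 0 = 17*π.
  (u')² squared terms: (-16)²·∫cos(4x)² dx = 256·π/2 = 128*π.
  So ∫_0^π (u')² dx = 128*π.
||u||_{H^1}^2 = (17*π) + (128*π) = 145*π.


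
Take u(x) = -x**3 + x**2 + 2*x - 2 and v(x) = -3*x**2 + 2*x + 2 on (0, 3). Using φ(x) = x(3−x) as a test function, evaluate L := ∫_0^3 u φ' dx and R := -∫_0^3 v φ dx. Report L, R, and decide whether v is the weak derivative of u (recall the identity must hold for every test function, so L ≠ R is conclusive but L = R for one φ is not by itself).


LHS = 279/20, RHS = 279/20. Yes, v = u' weakly.

u(x) = -x**3 + x**2 + 2*x - 2, classical derivative u'(x) = -3*x**2 + 2*x + 2.
φ(x) = x(3−x), so φ'(x) = 3 - 2*x.
Note φ(0) = φ(3) = 0, so the boundary term u·φ vanishes.
LHS = ∫_0^3 u(x) φ'(x) dx = ∫_0^3 (2*x^4 - 5*x^3 - x^2 + 10*x - 6) dx. Term by term:
  ∫_0^3 2*x^4 dx = 486/5;  ∫_0^3 -5*x^3 dx = -405/4;  ∫_0^3 -x^2 dx = -9;
  ∫_0^3 10*x dx = 45;  ∫_0^3 -6 dx = -18.
Sum: 486/5 − 405/4 − 9 + 45 − 18 = 279/20.
So LHS = 279/20.
∫_0^3 v(x) φ(x) dx = ∫_0^3 (3*x^4 - 11*x^3 + 4*x^2 + 6*x) dx. Term by term:
  ∫_0^3 3*x^4 dx = 729/5;  ∫_0^3 -11*x^3 dx = -891/4;  ∫_0^3 4*x^2 dx = 36;
  ∫_0^3 6*x dx = 27.
Sum: 729/5 − 891/4 + 36 + 27 = -279/20.
So RHS = -∫_0^3 v(x) φ(x) dx = 279/20.
LHS = RHS, so the identity holds for this test φ.
Moreover u is smooth here and v(x) = u'(x) = -3*x**2 + 2*x + 2 pointwise, so the identity holds for every test function. Hence v is the weak derivative of u.


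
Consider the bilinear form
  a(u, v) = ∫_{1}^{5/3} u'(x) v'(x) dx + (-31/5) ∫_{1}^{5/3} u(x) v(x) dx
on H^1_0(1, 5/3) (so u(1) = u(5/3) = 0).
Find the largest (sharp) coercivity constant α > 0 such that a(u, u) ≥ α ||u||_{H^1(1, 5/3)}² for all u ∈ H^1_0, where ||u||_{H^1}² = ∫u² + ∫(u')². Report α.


α = (-124 + 45*π^2)/(5*(4 + 9*π^2))

Coercivity of a(·,·) on H^1_0(1, 5/3) means a(u, u) ≥ α ||u||_{H^1}² for every u ∈ H^1_0.
The interval has length L = 2/3, and Poincaré/coercivity depend only on L. Here a(u, u) = ∫(u')² + (-31/5)·∫u².
Here c = -31/5 < 0 with |c| < (π/L)² = 9*π^2/4, so coercivity still holds. The condition a(u,u) ≥ α||u||_{H^1}² reads (1−α)∫(u')² ≥ (α−c)∫u². Any admissible α is ≤ 1 (rapidly oscillating u have ∫u²/∫(u')² → 0), and α = 1 would force 0 ≥ (1−c)∫u², impossible since c < 1; so 1−α > 0. By the sharp Poincaré inequality on H^1_0 of an interval of length L, ∫(u')² ≥ (π/L)²∫u² with equality for the first sine mode sin(π(x−x₀)/L) (x₀ the left endpoint), so the inequality holds for all u iff (1−α)(π/L)² ≥ α − c, i.e. α ≤ ((π/L)² + c)/((π/L)² + 1) = (1 + c(L/π)²)/(1 + (L/π)²). (Direct route, valid since c ≤ 0: Poincaré gives c∫u² ≥ c(L/π)²∫(u')², so a(u,u) ≥ (1 + c(L/π)²)∫(u')², while ||u||_{H^1}² ≤ (1 + (L/π)²)∫(u')²; dividing yields the same α.) With (π/L)² = 9*π^2/4 and c = -31/5, the largest admissible constant is α = ((π/L)² + c)/((π/L)² + 1).
Simplifying, α = (-124 + 45*π^2)/(5*(4 + 9*π^2)).


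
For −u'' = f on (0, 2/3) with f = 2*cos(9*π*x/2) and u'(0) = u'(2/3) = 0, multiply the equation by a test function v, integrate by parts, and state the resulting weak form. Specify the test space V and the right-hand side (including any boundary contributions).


V = H^1(0, 2/3) (no boundary constraint on v; u is determined up to an additive constant); weak form: ∫_0^2/3 u'v' dx = ∫_0^2/3 (2*cos(9*π*x/2)) v dx for all v ∈ V.

Multiply both sides by a test function v and integrate from 0 to 2/3:
  ∫_0^2/3 −u''(x) v(x) dx = ∫_0^2/3 f(x) v(x) dx.
Integrate the LHS by parts once:
  ∫_0^2/3 −u'' v dx = −[u'(x) v(x)]_0^2/3 + ∫_0^2/3 u'(x) v'(x) dx.
Thus ∫_0^2/3 u'(x) v'(x) dx = ∫_0^2/3 f(x) v(x) dx + [u'(x) v(x)]_0^2/3.
Choose V so that boundary terms are either known or forced to vanish.
u has homogeneous Neumann: u'(0) = u'(2/3) = 0. So [u' v]_0^2/3 = 0·v(2/3) − 0·v(0) = 0 for any v; take V = H^1(0, 2/3).
Weak formulation: find u (satisfying any essential BC) such that ∫_0^2/3 u'(x) v'(x) dx = ∫_0^2/3 f v dx for all v ∈ V (homogeneous Neumann, so boundary terms vanish).
Substituting f(x) = 2*cos(9*π*x/2), the right-hand side is ∫_0^2/3 (2*cos(9*π*x/2)) v dx.
Compatibility check (pure Neumann): taking v ≡ 1 ∈ V gives 0 = ∫_0^2/3 f dx + (0) − (0), i.e. ∫_0^2/3 f dx must equal u'(0) − u'(2/3) = 0. Indeed ∫_0^2/3 (2*cos(9*π*x/2)) dx = 0, so the data are compatible. The solution is then unique only up to an additive constant (fix it e.g. by requiring ∫_0^2/3 u dx = 0).


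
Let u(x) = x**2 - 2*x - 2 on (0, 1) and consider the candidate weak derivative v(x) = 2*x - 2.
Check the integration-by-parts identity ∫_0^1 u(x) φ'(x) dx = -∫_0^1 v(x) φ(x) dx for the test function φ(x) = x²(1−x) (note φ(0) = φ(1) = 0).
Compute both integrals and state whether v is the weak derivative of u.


LHS = 1/15, RHS = 1/15. Yes, v = u' weakly.

u(x) = x**2 - 2*x - 2, classical derivative u'(x) = 2*x - 2.
φ(x) = x²(1−x), so φ'(x) = x*(2 - 3*x).
Note φ(0) = φ(1) = 0, so the boundary term u·φ vanishes.
LHS = ∫_0^1 u(x) φ'(x) dx = ∫_0^1 (-3*x^4 + 8*x^3 + 2*x^2 - 4*x) dx. Term by term:
  ∫_0^1 -3*x^4 dx = -3/5;  ∫_0^1 8*x^3 dx = 2;  ∫_0^1 2*x^2 dx = 2/3;
  ∫_0^1 -4*x dx = -2.
Sum: -3/5 + 2 + 2/3 − 2 = 1/15.
So LHS = 1/15.
∫_0^1 v(x) φ(x) dx = ∫_0^1 (-2*x^4 + 4*x^3 - 2*x^2) dx. Term by term:
  ∫_0^1 -2*x^4 dx = -2/5;  ∫_0^1 4*x^3 dx = 1;  ∫_0^1 -2*x^2 dx = -2/3.
Sum: -2/5 + 1 − 2/3 = -1/15.
So RHS = -∫_0^1 v(x) φ(x) dx = 1/15.
LHS = RHS, so the identity holds for this test φ.
Moreover u is smooth here and v(x) = u'(x) = 2*x - 2 pointwise, so the identity holds for every test function. Hence v is the weak derivative of u.


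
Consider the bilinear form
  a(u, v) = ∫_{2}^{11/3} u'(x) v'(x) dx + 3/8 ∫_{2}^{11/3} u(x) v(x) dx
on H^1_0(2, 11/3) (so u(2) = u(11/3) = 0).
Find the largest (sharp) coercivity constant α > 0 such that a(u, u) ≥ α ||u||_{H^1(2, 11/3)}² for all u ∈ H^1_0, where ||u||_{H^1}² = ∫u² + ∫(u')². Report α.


α = 3*(25 + 24*π^2)/(8*(25 + 9*π^2))

Coercivity of a(·,·) on H^1_0(2, 11/3) means a(u, u) ≥ α ||u||_{H^1}² for every u ∈ H^1_0.
The interval has length L = 5/3, and Poincaré/coercivity depend only on L. Here a(u, u) = ∫(u')² + (3/8)·∫u².
Here 0 < c = 3/8 < 1. The condition a(u,u) ≥ α||u||_{H^1}² reads (1−α)∫(u')² ≥ (α−c)∫u². Any admissible α is ≤ 1 (rapidly oscillating u have ∫u²/∫(u')² → 0), and α = 1 would force 0 ≥ (1−c)∫u², impossible since c < 1; so 1−α > 0. By the sharp Poincaré inequality on H^1_0 of an interval of length L, ∫(u')² ≥ (π/L)²∫u² with equality for the first sine mode sin(π(x−x₀)/L) (x₀ the left endpoint), so the inequality holds for all u iff (1−α)(π/L)² ≥ α − c, i.e. α ≤ ((π/L)² + c)/((π/L)² + 1) = (1 + c(L/π)²)/(1 + (L/π)²). With (π/L)² = 9*π^2/25 and c = 3/8, the largest admissible constant is α = ((π/L)² + c)/((π/L)² + 1).
Simplifying, α = 3*(25 + 24*π^2)/(8*(25 + 9*π^2)).


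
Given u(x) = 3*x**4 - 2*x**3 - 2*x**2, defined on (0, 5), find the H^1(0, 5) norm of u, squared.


||u||_{H^1}^2 = 35056625/14

The H^1 norm (squared) on an interval (0, L) is
  ||u||_{H^1}^2 = ∫_0^L u(x)^2 dx + ∫_0^L u'(x)^2 dx.
Compute u'(x) = 12*x**3 - 6*x**2 - 4*x.
Then u(x)^2 = 9*x**8 - 12*x**7 - 8*x**6 + 8*x**5 + 4*x**4 and u'(x)^2 = 144*x**6 - 144*x**5 - 60*x**4 + 48*x**3 + 16*x**2.
Integrate each monomial from 0 to 5 using ∫_0^5 c·x^n dx = c·5^(n+1)/(n+1):
  ∫_0^5 u(x)^2 dx = ∫_0^5 (9*x^8 - 12*x^7 - 8*x^6 + 8*x^5 + 4*x^4) dx. Term by term:
    ∫_0^5 9*x^8 dx = 1953125;  ∫_0^5 -12*x^7 dx = -1171875/2;  ∫_0^5 -8*x^6 dx = -625000/7;
    ∫_0^5 8*x^5 dx = 62500/3;  ∫_0^5 4*x^4 dx = 2500.
  Sum: 1953125 − 1171875/2 − 625000/7 + 62500/3 + 2500 = 54651875/42.
  ∫_0^5 u'(x)^2 dx = ∫_0^5 (144*x^6 - 144*x^5 - 60*x^4 + 48*x^3 + 16*x^2) dx. Term by term:
    ∫_0^5 144*x^6 dx = 11250000/7;  ∫_0^5 -144*x^5 dx = -375000;  ∫_0^5 -60*x^4 dx = -37500;
    ∫_0^5 48*x^3 dx = 7500;  ∫_0^5 16*x^2 dx = 2000/3.
  Sum: 11250000/7 − 375000 − 37500 + 7500 + 2000/3 = 25259000/21.
Adding: ||u||_{H^1}^2 = 54651875/42 + 25259000/21 = 35056625/14.


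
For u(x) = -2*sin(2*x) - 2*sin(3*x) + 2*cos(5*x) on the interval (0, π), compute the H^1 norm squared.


||u||_{H^1(0,π)}^2 = 832/21 + 82*π

u'(x) = -10*sin(5*x) - 4*cos(2*x) - 6*cos(3*x).
Expand u² and (u')² and integrate term by term on (0, π), using: for integers n ≥ 1, ∫_0^π sin²(nx) dx = ∫_0^π cos²(nx) dx = π/2; for n ≠ n', ∫_0^π sin(nx)sin(n'x) dx = ∫_0^π cos(nx)cos(n'x) dx = 0; and by product-to-sum, ∫_0^π sin(nx)cos(n'x) dx = ½∫_0^π [sin((n+n')x) + sin((n−n')x)] dx, which is 0 when n+n' is even and 2n/(n²−n'²) when n+n' is odd (it need not vanish on (0, π)).
  u² squared terms: (-2)²·∫sin(2x)² dx = 4·π/2 = 2*π;  (-2)²·∫sin(3x)² dx = 4·π/2 = 2*π;  (2)²·∫cos(5x)² dx = 4·π/2 = 2*π.
  u² cross terms: 2·(-2)·(-2)·∫sin(2x)·sin(3x) dx = 8·(0) = 0;  2·(-2)·(2)·∫sin(2x)·cos(5x) dx = -8·(-4/21) = 32/21;  2·(-2)·(2)·∫sin(3x)·cos(5x) dx = -8·(0) = 0.
  So ∫_0^π u² dx = 2*π + 2*π + 2*π + 0 + 32/21 + 0 = 32/21 + 6*π.
  (u')² squared terms: (-10)²·∫sin(5x)² dx = 100·π/2 = 50*π;  (-6)²·∫cos(3x)² dx = 36·π/2 = 18*π;  (-4)²·∫cos(2x)² dx = 16·π/2 = 8*π.
  (u')² cross terms: 2·(-10)·(-6)·∫sin(5x)·cos(3x) dx = 120·(0) = 0;  2·(-10)·(-4)·∫sin(5x)·cos(2x) dx = 80·(10/21) = 800/21;  2·(-6)·(-4)·∫cos(3x)·cos(2x) dx = 48·(0) = 0.
  So ∫_0^π (u')² dx = 50*π + 18*π + 8*π + 0 + 800/21 + 0 = 800/21 + 76*π.
||u||_{H^1}^2 = (32/21 + 6*π) + (800/21 + 76*π) = 832/21 + 82*π.


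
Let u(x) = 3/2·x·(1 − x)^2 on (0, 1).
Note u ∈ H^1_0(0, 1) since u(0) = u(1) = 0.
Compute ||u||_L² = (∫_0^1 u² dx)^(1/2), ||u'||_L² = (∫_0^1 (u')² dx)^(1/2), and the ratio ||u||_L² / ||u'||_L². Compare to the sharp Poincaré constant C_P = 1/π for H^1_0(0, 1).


||u||_L² / ||u'||_L² = sqrt(14)/14 < C_P = 1/π.

u(x) = 3/2·x·(1 − x)^2, so u'(x) = 9*x^2/2 - 6*x + 3/2.
u(x) = 3/2·x·(1 − x)^2 vanishes at x = 0 and x = 1, so u ∈ H^1_0(0, 1). Differentiate via the product rule and integrate the resulting polynomials term by term.
  ∫_0^1 u² dx = ∫_0^1 (9*x^6/4 - 9*x^5 + 27*x^4/2 - 9*x^3 + 9*x^2/4) dx. Term by term:
    ∫_0^1 9*x^6/4 dx = 9/28;  ∫_0^1 -9*x^5 dx = -3/2;  ∫_0^1 27*x^4/2 dx = 27/10;
    ∫_0^1 -9*x^3 dx = -9/4;  ∫_0^1 9*x^2/4 dx = 3/4.
  Sum: 9/28 − 3/2 + 27/10 − 9/4 + 3/4 = 3/140.
  ∫_0^1 (u')² dx = ∫_0^1 (81*x^4/4 - 54*x^3 + 99*x^2/2 - 18*x + 9/4) dx. Term by term:
    ∫_0^1 81*x^4/4 dx = 81/20;  ∫_0^1 -54*x^3 dx = -27/2;  ∫_0^1 99*x^2/2 dx = 33/2;
    ∫_0^1 -18*x dx = -9;  ∫_0^1 9/4 dx = 9/4.
  Sum: 81/20 − 27/2 + 33/2 − 9 + 9/4 = 3/10.
∫_0^1 u² dx = 3/140, so ||u||_L² = sqrt(105)/70.
∫_0^1 (u')² dx = 3/10, so ||u'||_L² = sqrt(30)/10.
Ratio ||u||_L² / ||u'||_L² = sqrt(14)/14.
Sharp Poincaré constant on H^1_0(0, 1) is C_P = L/π = 1/π, achieved by sin(π·x).
A polynomial bump cannot attain the sharp Poincaré constant (only the first sine eigenfunction does), so the ratio is strictly less than C_P, consistent with ||u||_L² ≤ C_P ||u'||_L².


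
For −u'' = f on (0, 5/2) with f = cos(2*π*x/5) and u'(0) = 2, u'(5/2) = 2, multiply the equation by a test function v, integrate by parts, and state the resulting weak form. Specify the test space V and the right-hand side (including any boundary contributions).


V = H^1(0, 5/2) (v unrestricted at boundary; u is determined up to an additive constant); weak form: ∫_0^5/2 u'v' dx = ∫_0^5/2 (cos(2*π*x/5)) v dx + 2·v(5/2) − 2·v(0) for all v ∈ V.

Multiply both sides by a test function v and integrate from 0 to 5/2:
  ∫_0^5/2 −u''(x) v(x) dx = ∫_0^5/2 f(x) v(x) dx.
Integrate the LHS by parts once:
  ∫_0^5/2 −u'' v dx = −[u'(x) v(x)]_0^5/2 + ∫_0^5/2 u'(x) v'(x) dx.
Thus ∫_0^5/2 u'(x) v'(x) dx = ∫_0^5/2 f(x) v(x) dx + [u'(x) v(x)]_0^5/2.
Choose V so that boundary terms are either known or forced to vanish.
u has inhomogeneous Neumann u'(0) = 2, u'(5/2) = 2. [u' v]_0^5/2 = (2)·v(5/2) − (2)·v(0) = 2·v(5/2) − 2·v(0). Take V = H^1(0, 5/2); boundary term becomes part of RHS.
Weak formulation: find u (satisfying any essential BC) such that ∫_0^5/2 u'(x) v'(x) dx = ∫_0^5/2 f v dx + 2·v(5/2) − 2·v(0) for all v ∈ V (Neumann data are natural BCs: they enter the RHS as boundary terms).
Substituting f(x) = cos(2*π*x/5), the right-hand side is ∫_0^5/2 (cos(2*π*x/5)) v dx + 2·v(5/2) − 2·v(0).
Compatibility check (pure Neumann): taking v ≡ 1 ∈ V gives 0 = ∫_0^5/2 f dx + (2) − (2), i.e. ∫_0^5/2 f dx must equal u'(0) − u'(5/2) = 0. Indeed ∫_0^5/2 (cos(2*π*x/5)) dx = 0, so the data are compatible. The solution is then unique only up to an additive constant (fix it e.g. by requiring ∫_0^5/2 u dx = 0).


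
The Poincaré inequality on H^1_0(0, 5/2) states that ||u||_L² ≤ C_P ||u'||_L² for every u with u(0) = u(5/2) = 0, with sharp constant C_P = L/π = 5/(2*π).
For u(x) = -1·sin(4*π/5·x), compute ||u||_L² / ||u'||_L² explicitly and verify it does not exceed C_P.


||u||_L² / ||u'||_L² = 5/(4*π) < C_P = 5/(2*π).

u(x) = -1·sin(4*π/5·x), so u'(x) = -4*π*cos(4*π*x/5)/5.
Writing u(x) = A·sin(kπx/L) with A = -1 and k = 2, use ∫_0^L sin²(kπx/L) dx = L/2 and ∫_0^L cos²(kπx/L) dx = L/2.
u² = 1·sin²(4*π/5·x) and (u')² = 16*π^2/25·cos²(4*π/5·x), and each of sin², cos² integrates to L/2 = 5/4 over (0, 5/2).
∫_0^5/2 u² dx = 5/4, so ||u||_L² = sqrt(5)/2.
∫_0^5/2 (u')² dx = 4*π^2/5, so ||u'||_L² = 2*sqrt(5)*π/5.
Ratio ||u||_L² / ||u'||_L² = 5/(4*π).
Sharp Poincaré constant on H^1_0(0, 5/2) is C_P = L/π = 5/(2*π), achieved by sin(2*π/5·x).
This is the k = 2 harmonic; the ratio L/(kπ) is strictly less than C_P = L/π, consistent with the sharp inequality ||u||_L² ≤ C_P ||u'||_L².


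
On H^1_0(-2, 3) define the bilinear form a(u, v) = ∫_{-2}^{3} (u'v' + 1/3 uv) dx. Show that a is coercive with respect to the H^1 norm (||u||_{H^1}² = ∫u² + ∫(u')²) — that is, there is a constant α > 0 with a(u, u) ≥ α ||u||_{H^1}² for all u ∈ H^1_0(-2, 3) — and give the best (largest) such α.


α = (25/3 + π^2)/(π^2 + 25)

Coercivity of a(·,·) on H^1_0(-2, 3) means a(u, u) ≥ α ||u||_{H^1}² for every u ∈ H^1_0.
The interval has length L = 5, and Poincaré/coercivity depend only on L. Here a(u, u) = ∫(u')² + (1/3)·∫u².
Here 0 < c = 1/3 < 1. The condition a(u,u) ≥ α||u||_{H^1}² reads (1−α)∫(u')² ≥ (α−c)∫u². Any admissible α is ≤ 1 (rapidly oscillating u have ∫u²/∫(u')² → 0), and α = 1 would force 0 ≥ (1−c)∫u², impossible since c < 1; so 1−α > 0. By the sharp Poincaré inequality on H^1_0 of an interval of length L, ∫(u')² ≥ (π/L)²∫u² with equality for the first sine mode sin(π(x−x₀)/L) (x₀ the left endpoint), so the inequality holds for all u iff (1−α)(π/L)² ≥ α − c, i.e. α ≤ ((π/L)² + c)/((π/L)² + 1) = (1 + c(L/π)²)/(1 + (L/π)²). With (π/L)² = π^2/25 and c = 1/3, the largest admissible constant is α = ((π/L)² + c)/((π/L)² + 1).
Simplifying, α = (25/3 + π^2)/(π^2 + 25).


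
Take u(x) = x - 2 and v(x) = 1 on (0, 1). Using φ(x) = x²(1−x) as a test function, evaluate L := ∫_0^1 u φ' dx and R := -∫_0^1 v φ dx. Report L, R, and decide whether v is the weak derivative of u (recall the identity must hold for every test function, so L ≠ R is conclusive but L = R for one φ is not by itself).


LHS = -1/12, RHS = -1/12. Yes, v = u' weakly.

u(x) = x - 2, classical derivative u'(x) = 1.
φ(x) = x²(1−x), so φ'(x) = x*(2 - 3*x).
Note φ(0) = φ(1) = 0, so the boundary term u·φ vanishes.
LHS = ∫_0^1 u(x) φ'(x) dx = ∫_0^1 (-3*x^3 + 8*x^2 - 4*x) dx. Term by term:
  ∫_0^1 -3*x^3 dx = -3/4;  ∫_0^1 8*x^2 dx = 8/3;  ∫_0^1 -4*x dx = -2.
Sum: -3/4 + 8/3 − 2 = -1/12.
So LHS = -1/12.
∫_0^1 v(x) φ(x) dx = ∫_0^1 (-x^3 + x^2) dx. Term by term:
  ∫_0^1 -x^3 dx = -1/4;  ∫_0^1 x^2 dx = 1/3.
Sum: -1/4 + 1/3 = 1/12.
So RHS = -∫_0^1 v(x) φ(x) dx = -1/12.
LHS = RHS, so the identity holds for this test φ.
Moreover u is smooth here and v(x) = u'(x) = 1 pointwise, so the identity holds for every test function. Hence v is the weak derivative of u.


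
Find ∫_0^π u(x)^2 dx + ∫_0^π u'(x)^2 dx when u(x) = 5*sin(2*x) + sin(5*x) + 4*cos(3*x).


||u||_{H^1(0,π)}^2 = -320 + 311*π/2

u'(x) = -12*sin(3*x) + 10*cos(2*x) + 5*cos(5*x).
Expand u² and (u')² and integrate term by term on (0, π), using: for integers n ≥ 1, ∫_0^π sin²(nx) dx = ∫_0^π cos²(nx) dx = π/2; for n ≠ n', ∫_0^π sin(nx)sin(n'x) dx = ∫_0^π cos(nx)cos(n'x) dx = 0; and by product-to-sum, ∫_0^π sin(nx)cos(n'x) dx = ½∫_0^π [sin((n+n')x) + sin((n−n')x)] dx, which is 0 when n+n' is even and 2n/(n²−n'²) when n+n' is odd (it need not vanish on (0, π)).
  u² squared terms: (4)²·∫cos(3x)² dx = 16·π/2 = 8*π;  (5)²·∫sin(2x)² dx = 25·π/2 = 25*π/2;  (1)²·∫sin(5x)² dx = 1·π/2 = π/2.
  u² cross terms: 2·(4)·(5)·∫cos(3x)·sin(2x) dx = 40·(-4/5) = -32;  2·(4)·(1)·∫cos(3x)·sin(5x) dx = 8·(0) = 0;  2·(5)·(1)·∫sin(2x)·sin(5x) dx = 10·(0) = 0.
  So ∫_0^π u² dx = 8*π + 25*π/2 + π/2 − 32 + 0 + 0 = -32 + 21*π.
  (u')² squared terms: (-12)²·∫sin(3x)² dx = 144·π/2 = 72*π;  (5)²·∫cos(5x)² dx = 25·π/2 = 25*π/2;  (10)²·∫cos(2x)² dx = 100·π/2 = 50*π.
  (u')² cross terms: 2·(-12)·(5)·∫sin(3x)·cos(5x) dx = -120·(0) = 0;  2·(-12)·(10)·∫sin(3x)·cos(2x) dx = -240·(6/5) = -288;  2·(5)·(10)·∫cos(5x)·cos(2x) dx = 100·(0) = 0.
  So ∫_0^π (u')² dx = 72*π + 25*π/2 + 50*π + 0 − 288 + 0 = -288 + 269*π/2.
||u||_{H^1}^2 = (-32 + 21*π) + (-288 + 269*π/2) = -320 + 311*π/2.


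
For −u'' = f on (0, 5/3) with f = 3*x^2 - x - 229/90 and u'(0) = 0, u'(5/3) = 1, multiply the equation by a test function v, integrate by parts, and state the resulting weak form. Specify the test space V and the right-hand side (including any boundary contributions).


V = H^1(0, 5/3) (v unrestricted at boundary; u is determined up to an additive constant); weak form: ∫_0^5/3 u'v' dx = ∫_0^5/3 (3*x^2 - x - 229/90) v dx + v(5/3) for all v ∈ V.

Multiply both sides by a test function v and integrate from 0 to 5/3:
  ∫_0^5/3 −u''(x) v(x) dx = ∫_0^5/3 f(x) v(x) dx.
Integrate the LHS by parts once:
  ∫_0^5/3 −u'' v dx = −[u'(x) v(x)]_0^5/3 + ∫_0^5/3 u'(x) v'(x) dx.
Thus ∫_0^5/3 u'(x) v'(x) dx = ∫_0^5/3 f(x) v(x) dx + [u'(x) v(x)]_0^5/3.
Choose V so that boundary terms are either known or forced to vanish.
u has inhomogeneous Neumann u'(0) = 0, u'(5/3) = 1. [u' v]_0^5/3 = (1)·v(5/3) − (0)·v(0) = v(5/3). Take V = H^1(0, 5/3); boundary term becomes part of RHS.
Weak formulation: find u (satisfying any essential BC) such that ∫_0^5/3 u'(x) v'(x) dx = ∫_0^5/3 f v dx + v(5/3) for all v ∈ V (Neumann data are natural BCs: they enter the RHS as boundary terms).
Substituting f(x) = 3*x^2 - x - 229/90, the right-hand side is ∫_0^5/3 (3*x^2 - x - 229/90) v dx + v(5/3).
Compatibility check (pure Neumann): taking v ≡ 1 ∈ V gives 0 = ∫_0^5/3 f dx + (1) − (0), i.e. ∫_0^5/3 f dx must equal u'(0) − u'(5/3) = -1. Indeed ∫_0^5/3 (3*x^2 - x - 229/90) dx = -1, so the data are compatible. The solution is then unique only up to an additive constant (fix it e.g. by requiring ∫_0^5/3 u dx = 0).


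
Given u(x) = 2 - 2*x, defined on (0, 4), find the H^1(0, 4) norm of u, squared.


||u||_{H^1}^2 = 160/3

The H^1 norm (squared) on an interval (0, L) is
  ||u||_{H^1}^2 = ∫_0^L u(x)^2 dx + ∫_0^L u'(x)^2 dx.
Compute u'(x) = -2.
Then u(x)^2 = 4*x**2 - 8*x + 4 and u'(x)^2 = 4.
Integrate each monomial from 0 to 4 using ∫_0^4 c·x^n dx = c·4^(n+1)/(n+1):
  ∫_0^4 u(x)^2 dx = ∫_0^4 (4*x^2 - 8*x + 4) dx. Term by term:
    ∫_0^4 4*x^2 dx = 256/3;  ∫_0^4 -8*x dx = -64;  ∫_0^4 4 dx = 16.
  Sum: 256/3 − 64 + 16 = 112/3.
  ∫_0^4 u'(x)^2 dx = ∫_0^4 (4) dx. Term by term:
    ∫_0^4 4 dx = 16.
Adding: ||u||_{H^1}^2 = 112/3 + 16 = 160/3.


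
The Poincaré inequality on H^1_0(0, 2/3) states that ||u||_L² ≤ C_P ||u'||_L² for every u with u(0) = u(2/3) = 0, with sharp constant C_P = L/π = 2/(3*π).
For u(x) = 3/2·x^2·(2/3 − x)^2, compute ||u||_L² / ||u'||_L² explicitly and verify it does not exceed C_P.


||u||_L² / ||u'||_L² = sqrt(3)/9 < C_P = 2/(3*π).

u(x) = 3/2·x^2·(2/3 − x)^2, so u'(x) = 2*x*(3*x - 2)*(3*x - 1)/3.
u(x) = 3/2·x^2·(2/3 − x)^2 vanishes at x = 0 and x = 2/3, so u ∈ H^1_0(0, 2/3). Differentiate via the product rule and integrate the resulting polynomials term by term.
  ∫_0^2/3 u² dx = ∫_0^2/3 (9*x^8/4 - 6*x^7 + 6*x^6 - 8*x^5/3 + 4*x^4/9) dx. Term by term:
    ∫_0^2/3 9*x^8/4 dx = 128/19683;  ∫_0^2/3 -6*x^7 dx = -64/2187;  ∫_0^2/3 6*x^6 dx = 256/5103;
    ∫_0^2/3 -8*x^5/3 dx = -256/6561;  ∫_0^2/3 4*x^4/9 dx = 128/10935.
  Sum: 128/19683 − 64/2187 + 256/5103 − 256/6561 + 128/10935 = 64/688905.
  ∫_0^2/3 (u')² dx = ∫_0^2/3 (36*x^6 - 72*x^5 + 52*x^4 - 16*x^3 + 16*x^2/9) dx. Term by term:
    ∫_0^2/3 36*x^6 dx = 512/1701;  ∫_0^2/3 -72*x^5 dx = -256/243;  ∫_0^2/3 52*x^4 dx = 1664/1215;
    ∫_0^2/3 -16*x^3 dx = -64/81;  ∫_0^2/3 16*x^2/9 dx = 128/729.
  Sum: 512/1701 − 256/243 + 1664/1215 − 64/81 + 128/729 = 64/25515.
∫_0^2/3 u² dx = 64/688905, so ||u||_L² = 8*sqrt(105)/8505.
∫_0^2/3 (u')² dx = 64/25515, so ||u'||_L² = 8*sqrt(35)/945.
Ratio ||u||_L² / ||u'||_L² = sqrt(3)/9.
Sharp Poincaré constant on H^1_0(0, 2/3) is C_P = L/π = 2/(3*π), achieved by sin(3*π/2·x).
A polynomial bump cannot attain the sharp Poincaré constant (only the first sine eigenfunction does), so the ratio is strictly less than C_P, consistent with ||u||_L² ≤ C_P ||u'||_L².


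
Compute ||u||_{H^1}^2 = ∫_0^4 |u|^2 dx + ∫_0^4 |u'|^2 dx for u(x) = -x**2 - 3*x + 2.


||u||_{H^1}^2 = 4164/5

The H^1 norm (squared) on an interval (0, L) is
  ||u||_{H^1}^2 = ∫_0^L u(x)^2 dx + ∫_0^L u'(x)^2 dx.
Compute u'(x) = -2*x - 3.
Then u(x)^2 = x**4 + 6*x**3 + 5*x**2 - 12*x + 4 and u'(x)^2 = 4*x**2 + 12*x + 9.
Integrate each monomial from 0 to 4 using ∫_0^4 c·x^n dx = c·4^(n+1)/(n+1):
  ∫_0^4 u(x)^2 dx = ∫_0^4 (x^4 + 6*x^3 + 5*x^2 - 12*x + 4) dx. Term by term:
    ∫_0^4 x^4 dx = 1024/5;  ∫_0^4 6*x^3 dx = 384;  ∫_0^4 5*x^2 dx = 320/3;
    ∫_0^4 -12*x dx = -96;  ∫_0^4 4 dx = 16.
  Sum: 1024/5 + 384 + 320/3 − 96 + 16 = 9232/15.
  ∫_0^4 u'(x)^2 dx = ∫_0^4 (4*x^2 + 12*x + 9) dx. Term by term:
    ∫_0^4 4*x^2 dx = 256/3;  ∫_0^4 12*x dx = 96;  ∫_0^4 9 dx = 36.
  Sum: 256/3 + 96 + 36 = 652/3.
Adding: ||u||_{H^1}^2 = 9232/15 + 652/3 = 4164/5.


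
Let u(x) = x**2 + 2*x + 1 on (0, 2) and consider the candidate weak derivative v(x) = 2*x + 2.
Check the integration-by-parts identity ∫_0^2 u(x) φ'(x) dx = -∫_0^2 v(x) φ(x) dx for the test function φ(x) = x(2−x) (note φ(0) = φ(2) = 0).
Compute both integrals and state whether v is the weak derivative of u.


LHS = -16/3, RHS = -16/3. Yes, v = u' weakly.

u(x) = x**2 + 2*x + 1, classical derivative u'(x) = 2*x + 2.
φ(x) = x(2−x), so φ'(x) = 2 - 2*x.
Note φ(0) = φ(2) = 0, so the boundary term u·φ vanishes.
LHS = ∫_0^2 u(x) φ'(x) dx = ∫_0^2 (-2*x^3 - 2*x^2 + 2*x + 2) dx. Term by term:
  ∫_0^2 -2*x^3 dx = -8;  ∫_0^2 -2*x^2 dx = -16/3;  ∫_0^2 2*x dx = 4;
  ∫_0^2 2 dx = 4.
Sum: -8 − 16/3 + 4 + 4 = -16/3.
So LHS = -16/3.
∫_0^2 v(x) φ(x) dx = ∫_0^2 (-2*x^3 + 2*x^2 + 4*x) dx. Term by term:
  ∫_0^2 -2*x^3 dx = -8;  ∫_0^2 2*x^2 dx = 16/3;  ∫_0^2 4*x dx = 8.
Sum: -8 + 16/3 + 8 = 16/3.
So RHS = -∫_0^2 v(x) φ(x) dx = -16/3.
LHS = RHS, so the identity holds for this test φ.
Moreover u is smooth here and v(x) = u'(x) = 2*x + 2 pointwise, so the identity holds for every test function. Hence v is the weak derivative of u.


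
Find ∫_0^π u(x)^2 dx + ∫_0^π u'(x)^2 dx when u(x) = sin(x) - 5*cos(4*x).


||u||_{H^1(0,π)}^2 = 68/3 + 427*π/2

u'(x) = 20*sin(4*x) + cos(x).
Expand u² and (u')² and integrate term by term on (0, π), using: for integers n ≥ 1, ∫_0^π sin²(nx) dx = ∫_0^π cos²(nx) dx = π/2; for n ≠ n', ∫_0^π sin(nx)sin(n'x) dx = ∫_0^π cos(nx)cos(n'x) dx = 0; and by product-to-sum, ∫_0^π sin(nx)cos(n'x) dx = ½∫_0^π [sin((n+n')x) + sin((n−n')x)] dx, which is 0 when n+n' is even and 2n/(n²−n'²) when n+n' is odd (it need not vanish on (0, π)).
  u² squared terms: (-5)²·∫cos(4x)² dx = 25·π/2 = 25*π/2;  (1)²·∫sin(x)² dx = 1·π/2 = π/2.
  u² cross terms: 2·(-5)·(1)·∫cos(4x)·sin(x) dx = -10·(-2/15) = 4/3.
  So ∫_0^π u² dx = 25*π/2 + π/2 + 4/3 = 4/3 + 13*π.
  (u')² squared terms: (20)²·∫sin(4x)² dx = 400·π/2 = 200*π;  (1)²·∫cos(x)² dx = 1·π/2 = π/2.
  (u')² cross terms: 2·(20)·(1)·∫sin(4x)·cos(x) dx = 40·(8/15) = 64/3.
  So ∫_0^π (u')² dx = 200*π + π/2 + 64/3 = 64/3 + 401*π/2.
||u||_{H^1}^2 = (4/3 + 13*π) + (64/3 + 401*π/2) = 68/3 + 427*π/2.


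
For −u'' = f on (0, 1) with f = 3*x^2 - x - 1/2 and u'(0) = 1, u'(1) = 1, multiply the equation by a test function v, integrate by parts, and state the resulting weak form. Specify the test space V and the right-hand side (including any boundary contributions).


V = H^1(0, 1) (v unrestricted at boundary; u is determined up to an additive constant); weak form: ∫_0^1 u'v' dx = ∫_0^1 (3*x^2 - x - 1/2) v dx + v(1) − v(0) for all v ∈ V.

Multiply both sides by a test function v and integrate from 0 to 1:
  ∫_0^1 −u''(x) v(x) dx = ∫_0^1 f(x) v(x) dx.
Integrate the LHS by parts once:
  ∫_0^1 −u'' v dx = −[u'(x) v(x)]_0^1 + ∫_0^1 u'(x) v'(x) dx.
Thus ∫_0^1 u'(x) v'(x) dx = ∫_0^1 f(x) v(x) dx + [u'(x) v(x)]_0^1.
Choose V so that boundary terms are either known or forced to vanish.
u has inhomogeneous Neumann u'(0) = 1, u'(1) = 1. [u' v]_0^1 = (1)·v(1) − (1)·v(0) = v(1) − v(0). Take V = H^1(0, 1); boundary term becomes part of RHS.
Weak formulation: find u (satisfying any essential BC) such that ∫_0^1 u'(x) v'(x) dx = ∫_0^1 f v dx + v(1) − v(0) for all v ∈ V (Neumann data are natural BCs: they enter the RHS as boundary terms).
Substituting f(x) = 3*x^2 - x - 1/2, the right-hand side is ∫_0^1 (3*x^2 - x - 1/2) v dx + v(1) − v(0).
Compatibility check (pure Neumann): taking v ≡ 1 ∈ V gives 0 = ∫_0^1 f dx + (1) − (1), i.e. ∫_0^1 f dx must equal u'(0) − u'(1) = 0. Indeed ∫_0^1 (3*x^2 - x - 1/2) dx = 0, so the data are compatible. The solution is then unique only up to an additive constant (fix it e.g. by requiring ∫_0^1 u dx = 0).


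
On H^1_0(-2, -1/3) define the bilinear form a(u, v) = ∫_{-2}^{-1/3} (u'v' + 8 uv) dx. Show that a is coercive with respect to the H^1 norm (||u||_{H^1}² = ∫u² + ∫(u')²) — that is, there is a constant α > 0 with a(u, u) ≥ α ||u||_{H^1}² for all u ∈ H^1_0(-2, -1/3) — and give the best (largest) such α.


α = 1

Coercivity of a(·,·) on H^1_0(-2, -1/3) means a(u, u) ≥ α ||u||_{H^1}² for every u ∈ H^1_0.
The interval has length L = 5/3, and Poincaré/coercivity depend only on L. Here a(u, u) = ∫(u')² + (8)·∫u².
Here c = 8 ≥ 1, so a(u,u) = ∫(u')² + c∫u² ≥ ∫(u')² + ∫u² = ||u||_{H^1}², i.e. α = 1 works. No larger α is possible: a(u,u) ≥ α||u||_{H^1}² means (1−α)∫(u')² ≥ (α−c)∫u², and for the modes u_n = sin(nπ(x−x₀)/L) (x₀ the left endpoint) one has ∫u_n²/∫(u_n')² = (L/(nπ))² → 0, so a(u_n,u_n)/||u_n||_{H^1}² → 1. Hence the optimal constant is α = 1.
Therefore α = 1.


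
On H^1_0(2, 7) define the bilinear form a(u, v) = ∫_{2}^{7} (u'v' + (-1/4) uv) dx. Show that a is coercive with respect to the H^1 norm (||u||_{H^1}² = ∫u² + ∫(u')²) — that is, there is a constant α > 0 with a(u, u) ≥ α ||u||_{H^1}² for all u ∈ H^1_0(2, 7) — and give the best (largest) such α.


α = (-25/4 + π^2)/(π^2 + 25)

Coercivity of a(·,·) on H^1_0(2, 7) means a(u, u) ≥ α ||u||_{H^1}² for every u ∈ H^1_0.
The interval has length L = 5, and Poincaré/coercivity depend only on L. Here a(u, u) = ∫(u')² + (-1/4)·∫u².
Here c = -1/4 < 0 with |c| < (π/L)² = π^2/25, so coercivity still holds. The condition a(u,u) ≥ α||u||_{H^1}² reads (1−α)∫(u')² ≥ (α−c)∫u². Any admissible α is ≤ 1 (rapidly oscillating u have ∫u²/∫(u')² → 0), and α = 1 would force 0 ≥ (1−c)∫u², impossible since c < 1; so 1−α > 0. By the sharp Poincaré inequality on H^1_0 of an interval of length L, ∫(u')² ≥ (π/L)²∫u² with equality for the first sine mode sin(π(x−x₀)/L) (x₀ the left endpoint), so the inequality holds for all u iff (1−α)(π/L)² ≥ α − c, i.e. α ≤ ((π/L)² + c)/((π/L)² + 1) = (1 + c(L/π)²)/(1 + (L/π)²). (Direct route, valid since c ≤ 0: Poincaré gives c∫u² ≥ c(L/π)²∫(u')², so a(u,u) ≥ (1 + c(L/π)²)∫(u')², while ||u||_{H^1}² ≤ (1 + (L/π)²)∫(u')²; dividing yields the same α.) With (π/L)² = π^2/25 and c = -1/4, the largest admissible constant is α = ((π/L)² + c)/((π/L)² + 1).
Simplifying, α = (-25/4 + π^2)/(π^2 + 25).


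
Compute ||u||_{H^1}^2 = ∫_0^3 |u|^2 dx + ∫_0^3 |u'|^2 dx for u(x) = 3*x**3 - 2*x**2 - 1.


||u||_{H^1}^2 = 57237/14

The H^1 norm (squared) on an interval (0, L) is
  ||u||_{H^1}^2 = ∫_0^L u(x)^2 dx + ∫_0^L u'(x)^2 dx.
Compute u'(x) = 9*x**2 - 4*x.
Then u(x)^2 = 9*x**6 - 12*x**5 + 4*x**4 - 6*x**3 + 4*x**2 + 1 and u'(x)^2 = 81*x**4 - 72*x**3 + 16*x**2.
Integrate each monomial from 0 to 3 using ∫_0^3 c·x^n dx = c·3^(n+1)/(n+1):
  ∫_0^3 u(x)^2 dx = ∫_0^3 (9*x^6 - 12*x^5 + 4*x^4 - 6*x^3 + 4*x^2 + 1) dx. Term by term:
    ∫_0^3 9*x^6 dx = 19683/7;  ∫_0^3 -12*x^5 dx = -1458;  ∫_0^3 4*x^4 dx = 972/5;
    ∫_0^3 -6*x^3 dx = -243/2;  ∫_0^3 4*x^2 dx = 36;  ∫_0^3 1 dx = 3.
  Sum: 19683/7 − 1458 + 972/5 − 243/2 + 36 + 3 = 102603/70.
  ∫_0^3 u'(x)^2 dx = ∫_0^3 (81*x^4 - 72*x^3 + 16*x^2) dx. Term by term:
    ∫_0^3 81*x^4 dx = 19683/5;  ∫_0^3 -72*x^3 dx = -1458;  ∫_0^3 16*x^2 dx = 144.
  Sum: 19683/5 − 1458 + 144 = 13113/5.
Adding: ||u||_{H^1}^2 = 102603/70 + 13113/5 = 57237/14.


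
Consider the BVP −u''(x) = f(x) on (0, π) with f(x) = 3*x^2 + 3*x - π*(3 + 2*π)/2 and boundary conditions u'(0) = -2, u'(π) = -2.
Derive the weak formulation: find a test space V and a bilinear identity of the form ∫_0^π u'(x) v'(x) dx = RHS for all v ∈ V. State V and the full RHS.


V = H^1(0, π) (v unrestricted at boundary; u is determined up to an additive constant); weak form: ∫_0^π u'v' dx = ∫_0^π (3*x^2 + 3*x - π*(3 + 2*π)/2) v dx − 2·v(π) + 2·v(0) for all v ∈ V.

Multiply both sides by a test function v and integrate from 0 to π:
  ∫_0^π −u''(x) v(x) dx = ∫_0^π f(x) v(x) dx.
Integrate the LHS by parts once:
  ∫_0^π −u'' v dx = −[u'(x) v(x)]_0^π + ∫_0^π u'(x) v'(x) dx.
Thus ∫_0^π u'(x) v'(x) dx = ∫_0^π f(x) v(x) dx + [u'(x) v(x)]_0^π.
Choose V so that boundary terms are either known or forced to vanish.
u has inhomogeneous Neumann u'(0) = -2, u'(π) = -2. [u' v]_0^π = (-2)·v(π) − (-2)·v(0) = − 2·v(π) + 2·v(0). Take V = H^1(0, π); boundary term becomes part of RHS.
Weak formulation: find u (satisfying any essential BC) such that ∫_0^π u'(x) v'(x) dx = ∫_0^π f v dx − 2·v(π) + 2·v(0) for all v ∈ V (Neumann data are natural BCs: they enter the RHS as boundary terms).
Substituting f(x) = 3*x^2 + 3*x - π*(3 + 2*π)/2, the right-hand side is ∫_0^π (3*x^2 + 3*x - π*(3 + 2*π)/2) v dx − 2·v(π) + 2·v(0).
Compatibility check (pure Neumann): taking v ≡ 1 ∈ V gives 0 = ∫_0^π f dx + (-2) − (-2), i.e. ∫_0^π f dx must equal u'(0) − u'(π) = 0. Indeed ∫_0^π (3*x^2 + 3*x - π*(3 + 2*π)/2) dx = 0, so the data are compatible. The solution is then unique only up to an additive constant (fix it e.g. by requiring ∫_0^π u dx = 0).


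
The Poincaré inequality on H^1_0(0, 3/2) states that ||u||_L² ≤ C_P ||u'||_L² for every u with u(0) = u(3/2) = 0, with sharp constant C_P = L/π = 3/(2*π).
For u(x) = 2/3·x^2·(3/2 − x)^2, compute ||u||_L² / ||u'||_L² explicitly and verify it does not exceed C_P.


||u||_L² / ||u'||_L² = sqrt(3)/4 < C_P = 3/(2*π).

u(x) = 2/3·x^2·(3/2 − x)^2, so u'(x) = x*(2*x - 3)*(4*x - 3)/3.
u(x) = 2/3·x^2·(3/2 − x)^2 vanishes at x = 0 and x = 3/2, so u ∈ H^1_0(0, 3/2). Differentiate via the product rule and integrate the resulting polynomials term by term.
  ∫_0^3/2 u² dx = ∫_0^3/2 (4*x^8/9 - 8*x^7/3 + 6*x^6 - 6*x^5 + 9*x^4/4) dx. Term by term:
    ∫_0^3/2 4*x^8/9 dx = 243/128;  ∫_0^3/2 -8*x^7/3 dx = -2187/256;  ∫_0^3/2 6*x^6 dx = 6561/448;
    ∫_0^3/2 -6*x^5 dx = -729/64;  ∫_0^3/2 9*x^4/4 dx = 2187/640.
  Sum: 243/128 − 2187/256 + 6561/448 − 729/64 + 2187/640 = 243/8960.
  ∫_0^3/2 (u')² dx = ∫_0^3/2 (64*x^6/9 - 32*x^5 + 52*x^4 - 36*x^3 + 9*x^2) dx. Term by term:
    ∫_0^3/2 64*x^6/9 dx = 243/14;  ∫_0^3/2 -32*x^5 dx = -243/4;  ∫_0^3/2 52*x^4 dx = 3159/40;
    ∫_0^3/2 -36*x^3 dx = -729/16;  ∫_0^3/2 9*x^2 dx = 81/8.
  Sum: 243/14 − 243/4 + 3159/40 − 729/16 + 81/8 = 81/560.
∫_0^3/2 u² dx = 243/8960, so ||u||_L² = 9*sqrt(105)/560.
∫_0^3/2 (u')² dx = 81/560, so ||u'||_L² = 9*sqrt(35)/140.
Ratio ||u||_L² / ||u'||_L² = sqrt(3)/4.
Sharp Poincaré constant on H^1_0(0, 3/2) is C_P = L/π = 3/(2*π), achieved by sin(2*π/3·x).
A polynomial bump cannot attain the sharp Poincaré constant (only the first sine eigenfunction does), so the ratio is strictly less than C_P, consistent with ||u||_L² ≤ C_P ||u'||_L².


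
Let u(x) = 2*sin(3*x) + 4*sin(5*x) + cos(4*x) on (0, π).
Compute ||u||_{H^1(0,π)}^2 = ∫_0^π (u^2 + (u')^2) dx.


||u||_{H^1(0,π)}^2 = 5848/63 + 473*π/2

u'(x) = -4*sin(4*x) + 6*cos(3*x) + 20*cos(5*x).
Expand u² and (u')² and integrate term by term on (0, π), using: for integers n ≥ 1, ∫_0^π sin²(nx) dx = ∫_0^π cos²(nx) dx = π/2; for n ≠ n', ∫_0^π sin(nx)sin(n'x) dx = ∫_0^π cos(nx)cos(n'x) dx = 0; and by product-to-sum, ∫_0^π sin(nx)cos(n'x) dx = ½∫_0^π [sin((n+n')x) + sin((n−n')x)] dx, which is 0 when n+n' is even and 2n/(n²−n'²) when n+n' is odd (it need not vanish on (0, π)).
  u² squared terms: (2)²·∫sin(3x)² dx = 4·π/2 = 2*π;  (4)²·∫sin(5x)² dx = 16·π/2 = 8*π;  (1)²·∫cos(4x)² dx = 1·π/2 = π/2.
  u² cross terms: 2·(2)·(4)·∫sin(3x)·sin(5x) dx = 16·(0) = 0;  2·(2)·(1)·∫sin(3x)·cos(4x) dx = 4·(-6/7) = -24/7;  2·(4)·(1)·∫sin(5x)·cos(4x) dx = 8·(10/9) = 80/9.
  So ∫_0^π u² dx = 2*π + 8*π + π/2 + 0 − 24/7 + 80/9 = 344/63 + 21*π/2.
  (u')² squared terms: (-4)²·∫sin(4x)² dx = 16·π/2 = 8*π;  (6)²·∫cos(3x)² dx = 36·π/2 = 18*π;  (20)²·∫cos(5x)² dx = 400·π/2 = 200*π.
  (u')² cross terms: 2·(-4)·(6)·∫sin(4x)·cos(3x) dx = -48·(8/7) = -384/7;  2·(-4)·(20)·∫sin(4x)·cos(5x) dx = -160·(-8/9) = 1280/9;  2·(6)·(20)·∫cos(3x)·cos(5x) dx = 240·(0) = 0.
  So ∫_0^π (u')² dx = 8*π + 18*π + 200*π − 384/7 + 1280/9 + 0 = 5504/63 + 226*π.
||u||_{H^1}^2 = (344/63 + 21*π/2) + (5504/63 + 226*π) = 5848/63 + 473*π/2.


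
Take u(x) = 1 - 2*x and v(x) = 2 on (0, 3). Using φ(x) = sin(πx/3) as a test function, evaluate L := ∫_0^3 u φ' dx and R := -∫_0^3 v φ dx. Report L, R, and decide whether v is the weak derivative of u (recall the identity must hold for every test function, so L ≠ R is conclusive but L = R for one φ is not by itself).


LHS = 12/π, RHS = -12/π. No, v is not the weak derivative of u.

u(x) = 1 - 2*x, classical derivative u'(x) = -2.
φ(x) = sin(πx/3), so φ'(x) = π*cos(π*x/3)/3.
Note φ(0) = φ(3) = 0, so the boundary term u·φ vanishes.
LHS = ∫_0^3 u(x) φ'(x) dx = ∫_0^3 (-2*π*x*cos(π*x/3)/3 + π*cos(π*x/3)/3) dx. Term by term:
  ∫_0^3 π*cos(π*x/3)/3 dx = 0;  ∫_0^3 -2*π*x*cos(π*x/3)/3 dx = 12/π.
Sum: 0 + 12/π = 12/π.
So LHS = 12/π.
∫_0^3 v(x) φ(x) dx = ∫_0^3 (2*sin(π*x/3)) dx. Term by term:
  ∫_0^3 2*sin(π*x/3) dx = 12/π.
So RHS = -∫_0^3 v(x) φ(x) dx = -12/π.
LHS − RHS = 24/π ≠ 0, so the identity fails.
(For a valid weak derivative the identity must hold for EVERY test function, in particular this one. The failure shows v is NOT the weak derivative of u.)
Correct weak derivative would be u'(x) = -2.


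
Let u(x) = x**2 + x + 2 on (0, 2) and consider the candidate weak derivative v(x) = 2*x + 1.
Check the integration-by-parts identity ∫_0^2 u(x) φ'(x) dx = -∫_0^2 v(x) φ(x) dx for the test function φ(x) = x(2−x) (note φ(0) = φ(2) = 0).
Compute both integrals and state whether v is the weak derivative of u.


LHS = -4, RHS = -4. Yes, v = u' weakly.

u(x) = x**2 + x + 2, classical derivative u'(x) = 2*x + 1.
φ(x) = x(2−x), so φ'(x) = 2 - 2*x.
Note φ(0) = φ(2) = 0, so the boundary term u·φ vanishes.
LHS = ∫_0^2 u(x) φ'(x) dx = ∫_0^2 (-2*x^3 - 2*x + 4) dx. Term by term:
  ∫_0^2 -2*x^3 dx = -8;  ∫_0^2 -2*x dx = -4;  ∫_0^2 4 dx = 8.
Sum: -8 − 4 + 8 = -4.
So LHS = -4.
∫_0^2 v(x) φ(x) dx = ∫_0^2 (-2*x^3 + 3*x^2 + 2*x) dx. Term by term:
  ∫_0^2 -2*x^3 dx = -8;  ∫_0^2 3*x^2 dx = 8;  ∫_0^2 2*x dx = 4.
Sum: -8 + 8 + 4 = 4.
So RHS = -∫_0^2 v(x) φ(x) dx = -4.
LHS = RHS, so the identity holds for this test φ.
Moreover u is smooth here and v(x) = u'(x) = 2*x + 1 pointwise, so the identity holds for every test function. Hence v is the weak derivative of u.


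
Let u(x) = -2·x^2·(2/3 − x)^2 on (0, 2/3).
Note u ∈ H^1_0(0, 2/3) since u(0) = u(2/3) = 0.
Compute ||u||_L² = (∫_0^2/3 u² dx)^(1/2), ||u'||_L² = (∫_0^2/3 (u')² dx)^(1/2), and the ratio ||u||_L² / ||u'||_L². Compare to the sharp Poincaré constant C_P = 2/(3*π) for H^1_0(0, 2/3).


||u||_L² / ||u'||_L² = sqrt(3)/9 < C_P = 2/(3*π).

u(x) = -2·x^2·(2/3 − x)^2, so u'(x) = 8*x*(-9*x^2 + 9*x - 2)/9.
u(x) = -2·x^2·(2/3 − x)^2 vanishes at x = 0 and x = 2/3, so u ∈ H^1_0(0, 2/3). Differentiate via the product rule and integrate the resulting polynomials term by term.
  ∫_0^2/3 u² dx = ∫_0^2/3 (4*x^8 - 32*x^7/3 + 32*x^6/3 - 128*x^5/27 + 64*x^4/81) dx. Term by term:
    ∫_0^2/3 4*x^8 dx = 2048/177147;  ∫_0^2/3 -32*x^7/3 dx = -1024/19683;  ∫_0^2/3 32*x^6/3 dx = 4096/45927;
    ∫_0^2/3 -128*x^5/27 dx = -4096/59049;  ∫_0^2/3 64*x^4/81 dx = 2048/98415.
  Sum: 2048/177147 − 1024/19683 + 4096/45927 − 4096/59049 + 2048/98415 = 1024/6200145.
  ∫_0^2/3 (u')² dx = ∫_0^2/3 (64*x^6 - 128*x^5 + 832*x^4/9 - 256*x^3/9 + 256*x^2/81) dx. Term by term:
    ∫_0^2/3 64*x^6 dx = 8192/15309;  ∫_0^2/3 -128*x^5 dx = -4096/2187;  ∫_0^2/3 832*x^4/9 dx = 26624/10935;
    ∫_0^2/3 -256*x^3/9 dx = -1024/729;  ∫_0^2/3 256*x^2/81 dx = 2048/6561.
  Sum: 8192/15309 − 4096/2187 + 26624/10935 − 1024/729 + 2048/6561 = 1024/229635.
∫_0^2/3 u² dx = 1024/6200145, so ||u||_L² = 32*sqrt(105)/25515.
∫_0^2/3 (u')² dx = 1024/229635, so ||u'||_L² = 32*sqrt(35)/2835.
Ratio ||u||_L² / ||u'||_L² = sqrt(3)/9.
Sharp Poincaré constant on H^1_0(0, 2/3) is C_P = L/π = 2/(3*π), achieved by sin(3*π/2·x).
A polynomial bump cannot attain the sharp Poincaré constant (only the first sine eigenfunction does), so the ratio is strictly less than C_P, consistent with ||u||_L² ≤ C_P ||u'||_L².
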